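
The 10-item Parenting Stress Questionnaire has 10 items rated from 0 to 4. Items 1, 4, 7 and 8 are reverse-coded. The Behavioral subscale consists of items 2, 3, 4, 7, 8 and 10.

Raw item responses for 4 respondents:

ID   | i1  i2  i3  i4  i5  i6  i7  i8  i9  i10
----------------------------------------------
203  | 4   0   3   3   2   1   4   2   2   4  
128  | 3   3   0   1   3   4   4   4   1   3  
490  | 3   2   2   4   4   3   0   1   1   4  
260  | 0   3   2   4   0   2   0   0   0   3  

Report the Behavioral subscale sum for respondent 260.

Respondent 260 raw: 0, 3, 2, 4, 0, 2, 0, 0, 0, 3.
Behavioral items: 2, 3, 4, 7, 8, 10.
Reverse-coded (on a 0–4 scale, reversed = 4 − raw):
  item 2: 3
  item 3: 2
  item 4: 4 − 4 = 0
  item 7: 4 − 0 = 4
  item 8: 4 − 0 = 4
  item 10: 3
Sum = 3 + 2 + 0 + 4 + 4 + 3 = 16

16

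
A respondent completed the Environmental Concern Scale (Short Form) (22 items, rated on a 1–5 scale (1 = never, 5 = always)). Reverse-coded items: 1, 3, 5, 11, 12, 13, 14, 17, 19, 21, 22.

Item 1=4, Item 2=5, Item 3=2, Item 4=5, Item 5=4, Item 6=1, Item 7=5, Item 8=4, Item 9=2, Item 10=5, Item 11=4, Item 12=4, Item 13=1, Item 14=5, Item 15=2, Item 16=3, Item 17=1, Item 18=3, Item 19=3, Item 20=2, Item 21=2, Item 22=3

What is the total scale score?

Apply reverse scoring (reverse-coded value = 6 − response):
  item 1: 6 − 4 = 2
  item 3: 6 − 2 = 4
  item 5: 6 − 4 = 2
  item 11: 6 − 4 = 2
  item 12: 6 − 4 = 2
  item 13: 6 − 1 = 5
  item 14: 6 − 5 = 1
  item 17: 6 − 1 = 5
  item 19: 6 − 3 = 3
  item 21: 6 − 2 = 4
  item 22: 6 − 3 = 3
After reverse-coding: 2, 5, 4, 5, 2, 1, 5, 4, 2, 5, 2, 2, 5, 1, 2, 3, 5, 3, 3, 2, 4, 3
Total = 2 + 5 + 4 + 5 + 2 + 1 + 5 + 4 + 2 + 5 + 2 + 2 + 5 + 1 + 2 + 3 + 5 + 3 + 3 + 2 + 4 + 3 = 70

70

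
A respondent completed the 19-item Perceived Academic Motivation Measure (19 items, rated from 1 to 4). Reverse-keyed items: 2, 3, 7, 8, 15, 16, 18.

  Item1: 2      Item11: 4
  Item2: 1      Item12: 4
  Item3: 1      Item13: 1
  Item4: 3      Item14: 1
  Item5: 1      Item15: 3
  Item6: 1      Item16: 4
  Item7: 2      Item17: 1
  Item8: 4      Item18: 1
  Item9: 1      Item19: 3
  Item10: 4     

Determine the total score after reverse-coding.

Reverse-coded items (reversed = (1+4) − raw = 5 − raw):
  item 2: 5 − 1 = 4
  item 3: 5 − 1 = 4
  item 7: 5 − 2 = 3
  item 8: 5 − 4 = 1
  item 15: 5 − 3 = 2
  item 16: 5 − 4 = 1
  item 18: 5 − 1 = 4
After reverse-coding: 2, 4, 4, 3, 1, 1, 3, 1, 1, 4, 4, 4, 1, 1, 2, 1, 1, 4, 3
Total = 2 + 4 + 4 + 3 + 1 + 1 + 3 + 1 + 1 + 4 + 4 + 4 + 1 + 1 + 2 + 1 + 1 + 4 + 3 = 45

45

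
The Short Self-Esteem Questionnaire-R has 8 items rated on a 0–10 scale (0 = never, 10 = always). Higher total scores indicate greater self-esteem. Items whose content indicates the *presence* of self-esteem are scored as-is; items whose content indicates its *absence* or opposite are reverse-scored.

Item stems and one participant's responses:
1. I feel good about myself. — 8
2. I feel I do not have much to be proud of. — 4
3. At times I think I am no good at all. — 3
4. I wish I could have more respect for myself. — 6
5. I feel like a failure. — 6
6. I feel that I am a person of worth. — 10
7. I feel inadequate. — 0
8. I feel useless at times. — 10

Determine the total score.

49

Items 2, 3, 4, 5, 7, 8 describe the absence/opposite of self-esteem → reverse-score.
reverse-coded value = 10 − response.
  item 1: 8
  item 2: 10 − 4 = 6
  item 3: 10 − 3 = 7
  item 4: 10 − 6 = 4
  item 5: 10 − 6 = 4
  item 6: 10
  item 7: 10 − 0 = 10
  item 8: 10 − 10 = 0
Total = 8 + 6 + 7 + 4 + 4 + 10 + 10 + 0 = 49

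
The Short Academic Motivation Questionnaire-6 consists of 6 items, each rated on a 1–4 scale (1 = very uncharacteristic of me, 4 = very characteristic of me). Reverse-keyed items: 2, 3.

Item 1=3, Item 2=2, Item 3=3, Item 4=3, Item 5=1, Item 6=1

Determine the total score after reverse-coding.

Raw sum = 13. Reverse-keyed items: 2, 3; their raw sum = 5.
Each reversal replaces raw with 5 − raw, changing the total by 5 − 2·raw per item.
Total = 13 + 2·5 − 2·5 = 13 + 10 − 10 = 13

13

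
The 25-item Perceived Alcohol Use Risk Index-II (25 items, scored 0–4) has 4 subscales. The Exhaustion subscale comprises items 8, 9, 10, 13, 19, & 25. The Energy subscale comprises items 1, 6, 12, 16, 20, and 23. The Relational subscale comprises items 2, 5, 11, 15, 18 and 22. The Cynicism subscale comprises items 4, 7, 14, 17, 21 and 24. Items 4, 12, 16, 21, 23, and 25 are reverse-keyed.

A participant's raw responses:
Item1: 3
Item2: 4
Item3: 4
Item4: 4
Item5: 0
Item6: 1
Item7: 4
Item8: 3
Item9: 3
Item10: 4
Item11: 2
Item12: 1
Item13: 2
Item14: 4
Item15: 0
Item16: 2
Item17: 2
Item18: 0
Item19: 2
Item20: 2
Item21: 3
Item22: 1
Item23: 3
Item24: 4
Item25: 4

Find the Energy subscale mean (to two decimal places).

2.00

Energy items: 1, 6, 12, 16, 20, 23.
Of these, items 12, 16, & 23 are reverse-keyed; reverse-coded value = 4 − response.
  item 1: 3
  item 6: 1
  item 12: 4 − 1 = 3
  item 16: 4 − 2 = 2
  item 20: 2
  item 23: 4 − 3 = 1
Sum = 3 + 1 + 3 + 2 + 2 + 1 = 12
Mean = 12 / 6 = 2.00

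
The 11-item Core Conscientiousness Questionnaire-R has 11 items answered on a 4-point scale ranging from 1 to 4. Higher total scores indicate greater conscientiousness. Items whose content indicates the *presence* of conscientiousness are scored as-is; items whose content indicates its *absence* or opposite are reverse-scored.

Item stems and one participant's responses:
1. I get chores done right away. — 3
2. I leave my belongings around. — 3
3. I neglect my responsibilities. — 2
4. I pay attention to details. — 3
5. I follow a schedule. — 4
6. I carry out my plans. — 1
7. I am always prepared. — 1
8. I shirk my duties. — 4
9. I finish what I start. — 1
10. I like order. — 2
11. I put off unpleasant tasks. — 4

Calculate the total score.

Items 2, 3, 8, 11 describe the absence/opposite of conscientiousness → reverse-score.
reversed = (1+4) − raw = 5 − raw.
  item 1: 3
  item 2: 5 − 3 = 2
  item 3: 5 − 2 = 3
  item 4: 3
  item 5: 4
  item 6: 1
  item 7: 1
  item 8: 5 − 4 = 1
  item 9: 1
  item 10: 2
  item 11: 5 − 4 = 1
Total = 3 + 2 + 3 + 3 + 4 + 1 + 1 + 1 + 1 + 2 + 1 = 22

22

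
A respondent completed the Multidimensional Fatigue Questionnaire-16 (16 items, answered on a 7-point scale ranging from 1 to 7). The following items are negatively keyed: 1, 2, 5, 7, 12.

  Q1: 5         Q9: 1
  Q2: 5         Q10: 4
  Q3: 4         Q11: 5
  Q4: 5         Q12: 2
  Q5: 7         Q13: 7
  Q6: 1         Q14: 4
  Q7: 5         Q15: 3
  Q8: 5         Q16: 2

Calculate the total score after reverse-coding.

57

Raw sum = 65. Negatively keyed items: 1, 2, 5, 7, 12; their raw sum = 24.
Each reversal replaces raw with 8 − raw, changing the total by 8 − 2·raw per item.
Total = 65 + 5·8 − 2·24 = 65 + 40 − 48 = 57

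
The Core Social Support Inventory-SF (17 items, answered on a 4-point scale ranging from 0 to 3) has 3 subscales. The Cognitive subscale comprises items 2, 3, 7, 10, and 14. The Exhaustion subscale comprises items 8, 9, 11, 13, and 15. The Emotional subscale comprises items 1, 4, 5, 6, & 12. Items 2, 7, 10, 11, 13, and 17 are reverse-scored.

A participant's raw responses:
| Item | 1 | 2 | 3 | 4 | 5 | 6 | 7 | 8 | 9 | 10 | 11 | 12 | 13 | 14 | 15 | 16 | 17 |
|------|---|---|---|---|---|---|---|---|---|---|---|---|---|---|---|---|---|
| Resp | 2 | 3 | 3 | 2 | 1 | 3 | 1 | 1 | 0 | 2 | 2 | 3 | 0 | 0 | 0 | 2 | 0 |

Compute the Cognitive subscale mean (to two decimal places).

1.20

Cognitive items: 2, 3, 7, 10, 14.
Of these, items 2, 7, & 10 are reverse-scored; on a 0–3 scale, reversed = 3 − raw.
  item 2: 3 − 3 = 0
  item 3: 3
  item 7: 3 − 1 = 2
  item 10: 3 − 2 = 1
  item 14: 0
Sum = 0 + 3 + 2 + 1 + 0 = 6
Mean = 6 / 5 = 1.20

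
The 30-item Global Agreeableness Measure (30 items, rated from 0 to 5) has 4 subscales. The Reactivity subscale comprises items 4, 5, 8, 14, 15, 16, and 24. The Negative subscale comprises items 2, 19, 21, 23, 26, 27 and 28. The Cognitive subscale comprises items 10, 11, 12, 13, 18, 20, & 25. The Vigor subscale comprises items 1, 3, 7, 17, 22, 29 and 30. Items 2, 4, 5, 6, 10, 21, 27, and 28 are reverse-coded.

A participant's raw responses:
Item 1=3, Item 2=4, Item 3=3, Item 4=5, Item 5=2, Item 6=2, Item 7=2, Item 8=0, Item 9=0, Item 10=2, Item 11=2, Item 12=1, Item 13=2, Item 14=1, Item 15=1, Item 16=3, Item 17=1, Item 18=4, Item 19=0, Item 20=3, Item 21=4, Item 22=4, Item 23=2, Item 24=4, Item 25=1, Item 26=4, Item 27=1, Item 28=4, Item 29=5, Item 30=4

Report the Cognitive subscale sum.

Cognitive items: 10, 11, 12, 13, 18, 20, 25.
Of these, item 10 is reverse-coded; reversed = (0+5) − raw = 5 − raw.
  item 10: 5 − 2 = 3
  item 11: 2
  item 12: 1
  item 13: 2
  item 18: 4
  item 20: 3
  item 25: 1
Sum = 3 + 2 + 1 + 2 + 4 + 3 + 1 = 16

16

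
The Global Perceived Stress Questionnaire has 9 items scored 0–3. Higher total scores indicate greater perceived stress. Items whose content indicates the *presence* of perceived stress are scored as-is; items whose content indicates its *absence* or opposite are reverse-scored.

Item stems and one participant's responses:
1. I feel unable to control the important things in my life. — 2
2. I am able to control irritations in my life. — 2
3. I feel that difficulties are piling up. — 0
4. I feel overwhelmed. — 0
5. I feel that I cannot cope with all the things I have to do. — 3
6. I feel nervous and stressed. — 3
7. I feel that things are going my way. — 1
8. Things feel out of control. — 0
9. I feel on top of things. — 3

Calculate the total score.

11

Items 2, 7, 9 describe the absence/opposite of perceived stress → reverse-score.
reversed = (0+3) − raw = 3 − raw.
  item 1: 2
  item 2: 3 − 2 = 1
  item 3: 0
  item 4: 0
  item 5: 3
  item 6: 3
  item 7: 3 − 1 = 2
  item 8: 0
  item 9: 3 − 3 = 0
Total = 2 + 1 + 0 + 0 + 3 + 3 + 2 + 0 + 0 = 11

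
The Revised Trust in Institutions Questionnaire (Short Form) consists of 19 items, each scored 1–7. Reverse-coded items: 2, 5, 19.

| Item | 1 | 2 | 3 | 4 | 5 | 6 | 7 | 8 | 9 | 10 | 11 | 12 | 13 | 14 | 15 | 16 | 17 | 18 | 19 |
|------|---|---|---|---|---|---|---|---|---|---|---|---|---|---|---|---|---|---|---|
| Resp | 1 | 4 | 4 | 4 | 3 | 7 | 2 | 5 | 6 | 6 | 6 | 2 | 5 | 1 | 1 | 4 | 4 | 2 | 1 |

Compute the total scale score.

Reverse-coded items (reversed = (1+7) − raw = 8 − raw):
  item 2: 8 − 4 = 4
  item 5: 8 − 3 = 5
  item 19: 8 − 1 = 7
Scored items: 1, 4, 4, 4, 5, 7, 2, 5, 6, 6, 6, 2, 5, 1, 1, 4, 4, 2, 7
Total = 1 + 4 + 4 + 4 + 5 + 7 + 2 + 5 + 6 + 6 + 6 + 2 + 5 + 1 + 1 + 4 + 4 + 2 + 7 = 76

76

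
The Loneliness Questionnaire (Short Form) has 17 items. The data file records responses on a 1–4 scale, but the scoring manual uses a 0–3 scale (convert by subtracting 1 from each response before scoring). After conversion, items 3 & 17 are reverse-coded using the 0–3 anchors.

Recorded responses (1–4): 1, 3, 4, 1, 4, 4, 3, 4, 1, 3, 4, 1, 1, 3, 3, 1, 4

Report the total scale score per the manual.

Convert to 0–3: 0, 2, 3, 0, 3, 3, 2, 3, 0, 2, 3, 0, 0, 2, 2, 0, 3
Reverse-coded (reverse-coded value = 3 − response):
  item 3: 3 − 3 = 0
  item 17: 3 − 3 = 0
Scored: 0, 2, 0, 0, 3, 3, 2, 3, 0, 2, 3, 0, 0, 2, 2, 0, 0
Total = 22

22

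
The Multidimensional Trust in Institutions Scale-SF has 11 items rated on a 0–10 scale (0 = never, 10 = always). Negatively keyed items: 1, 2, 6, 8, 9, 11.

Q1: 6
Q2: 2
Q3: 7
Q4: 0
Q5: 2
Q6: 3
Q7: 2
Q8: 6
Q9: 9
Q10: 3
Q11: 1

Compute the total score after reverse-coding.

Negatively keyed items use 10 − raw:
  item 1: 10 − 6 = 4
  item 2: 10 − 2 = 8
  item 6: 10 − 3 = 7
  item 8: 10 − 6 = 4
  item 9: 10 − 9 = 1
  item 11: 10 − 1 = 9
After reverse-coding: 4, 8, 7, 0, 2, 7, 2, 4, 1, 3, 9
Total = 4 + 8 + 7 + 0 + 2 + 7 + 2 + 4 + 1 + 3 + 9 = 47

47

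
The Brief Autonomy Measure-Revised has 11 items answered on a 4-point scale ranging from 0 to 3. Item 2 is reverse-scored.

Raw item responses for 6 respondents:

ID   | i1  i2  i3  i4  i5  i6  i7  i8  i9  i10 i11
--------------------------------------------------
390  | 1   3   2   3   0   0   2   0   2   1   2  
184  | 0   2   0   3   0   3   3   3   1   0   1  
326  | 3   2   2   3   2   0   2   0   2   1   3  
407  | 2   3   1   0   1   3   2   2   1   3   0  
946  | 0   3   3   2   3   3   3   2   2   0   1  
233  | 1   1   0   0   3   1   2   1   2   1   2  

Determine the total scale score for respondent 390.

Respondent 390 raw: 1, 3, 2, 3, 0, 0, 2, 0, 2, 1, 2.
Reverse-coded (reverse-coded value = 3 − response):
  item 1: 1
  item 2: 3 − 3 = 0
  item 3: 2
  item 4: 3
  item 5: 0
  item 6: 0
  item 7: 2
  item 8: 0
  item 9: 2
  item 10: 1
  item 11: 2
Sum = 1 + 0 + 2 + 3 + 0 + 0 + 2 + 0 + 2 + 1 + 2 = 13

13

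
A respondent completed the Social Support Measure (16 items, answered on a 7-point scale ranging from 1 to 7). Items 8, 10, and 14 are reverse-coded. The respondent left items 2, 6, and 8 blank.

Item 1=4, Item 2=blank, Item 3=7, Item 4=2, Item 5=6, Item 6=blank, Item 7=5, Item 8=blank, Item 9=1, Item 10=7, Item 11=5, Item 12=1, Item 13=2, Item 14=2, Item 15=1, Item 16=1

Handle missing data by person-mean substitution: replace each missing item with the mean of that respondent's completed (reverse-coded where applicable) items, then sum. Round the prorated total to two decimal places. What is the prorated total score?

51.69

Reverse-coded (on a 1–7 scale, reversed = 8 − raw):
  item 10: 8 − 7 = 1
  item 14: 8 − 2 = 6
Completed scored items (13 of 16): 4, 7, 2, 6, 5, 1, 1, 5, 1, 2, 6, 1, 1; sum = 42.
Person mean = 42 / 13 ≈ 3.2308
Prorated total = (42 / 13) × 16 = 51.69 (to 2 dp)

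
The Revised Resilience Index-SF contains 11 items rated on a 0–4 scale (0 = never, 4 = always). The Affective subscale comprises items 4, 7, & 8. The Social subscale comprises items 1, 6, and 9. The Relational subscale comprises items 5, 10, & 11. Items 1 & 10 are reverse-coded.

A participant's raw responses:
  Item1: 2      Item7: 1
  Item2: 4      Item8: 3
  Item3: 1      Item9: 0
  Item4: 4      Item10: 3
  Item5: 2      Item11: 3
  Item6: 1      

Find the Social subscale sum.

3

Social items: 1, 6, 9.
Of these, item 1 is reverse-coded; on a 0–4 scale, reversed = 4 − raw.
  item 1: 4 − 2 = 2
  item 6: 1
  item 9: 0
Sum = 2 + 1 + 0 = 3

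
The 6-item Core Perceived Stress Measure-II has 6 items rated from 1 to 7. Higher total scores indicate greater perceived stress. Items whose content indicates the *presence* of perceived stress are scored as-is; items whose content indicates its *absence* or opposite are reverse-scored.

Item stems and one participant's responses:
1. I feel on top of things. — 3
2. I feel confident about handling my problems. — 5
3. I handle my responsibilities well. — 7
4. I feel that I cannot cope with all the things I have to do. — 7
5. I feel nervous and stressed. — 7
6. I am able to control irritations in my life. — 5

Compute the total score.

Items 1, 2, 3, 6 describe the absence/opposite of perceived stress → reverse-score.
reversed = (1+7) − raw = 8 − raw.
  item 1: 8 − 3 = 5
  item 2: 8 − 5 = 3
  item 3: 8 − 7 = 1
  item 4: 7
  item 5: 7
  item 6: 8 − 5 = 3
Total = 5 + 3 + 1 + 7 + 7 + 3 = 26

26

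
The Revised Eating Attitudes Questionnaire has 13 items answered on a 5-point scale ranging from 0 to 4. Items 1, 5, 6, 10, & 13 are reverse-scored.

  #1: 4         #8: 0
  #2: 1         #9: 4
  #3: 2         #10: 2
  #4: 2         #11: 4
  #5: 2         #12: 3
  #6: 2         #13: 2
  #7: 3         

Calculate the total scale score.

Apply reverse scoring (reverse-coded value = 4 − response):
  item 1: 4 − 4 = 0
  item 5: 4 − 2 = 2
  item 6: 4 − 2 = 2
  item 10: 4 − 2 = 2
  item 13: 4 − 2 = 2
Scored responses: 0, 1, 2, 2, 2, 2, 3, 0, 4, 2, 4, 3, 2
Total = 0 + 1 + 2 + 2 + 2 + 2 + 3 + 0 + 4 + 2 + 4 + 3 + 2 = 27

27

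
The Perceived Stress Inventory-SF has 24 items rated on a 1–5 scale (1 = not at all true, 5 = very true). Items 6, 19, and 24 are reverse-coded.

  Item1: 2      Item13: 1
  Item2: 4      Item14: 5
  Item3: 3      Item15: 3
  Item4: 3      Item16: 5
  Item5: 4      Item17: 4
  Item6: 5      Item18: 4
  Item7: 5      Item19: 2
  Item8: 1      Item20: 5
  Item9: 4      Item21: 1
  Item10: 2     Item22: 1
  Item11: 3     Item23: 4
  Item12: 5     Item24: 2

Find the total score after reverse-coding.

Reverse-coded items use 6 − raw:
  item 6: 6 − 5 = 1
  item 19: 6 − 2 = 4
  item 24: 6 − 2 = 4
After reverse-coding: 2, 4, 3, 3, 4, 1, 5, 1, 4, 2, 3, 5, 1, 5, 3, 5, 4, 4, 4, 5, 1, 1, 4, 4
Total = 2 + 4 + 3 + 3 + 4 + 1 + 5 + 1 + 4 + 2 + 3 + 5 + 1 + 5 + 3 + 5 + 4 + 4 + 4 + 5 + 1 + 1 + 4 + 4 = 78

78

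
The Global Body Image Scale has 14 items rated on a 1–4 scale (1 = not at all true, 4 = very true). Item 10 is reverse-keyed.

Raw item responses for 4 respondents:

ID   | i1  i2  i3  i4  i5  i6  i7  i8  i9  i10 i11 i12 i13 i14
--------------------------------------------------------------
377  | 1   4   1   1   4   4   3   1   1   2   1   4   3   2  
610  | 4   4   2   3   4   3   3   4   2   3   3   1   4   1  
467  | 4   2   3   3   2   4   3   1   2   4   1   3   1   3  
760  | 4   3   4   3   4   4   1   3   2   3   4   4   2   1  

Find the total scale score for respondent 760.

Respondent 760 raw: 4, 3, 4, 3, 4, 4, 1, 3, 2, 3, 4, 4, 2, 1.
Reverse-coded (reverse-coded value = 5 − response):
  item 1: 4
  item 2: 3
  item 3: 4
  item 4: 3
  item 5: 4
  item 6: 4
  item 7: 1
  item 8: 3
  item 9: 2
  item 10: 5 − 3 = 2
  item 11: 4
  item 12: 4
  item 13: 2
  item 14: 1
Sum = 4 + 3 + 4 + 3 + 4 + 4 + 1 + 3 + 2 + 2 + 4 + 4 + 2 + 1 = 41

41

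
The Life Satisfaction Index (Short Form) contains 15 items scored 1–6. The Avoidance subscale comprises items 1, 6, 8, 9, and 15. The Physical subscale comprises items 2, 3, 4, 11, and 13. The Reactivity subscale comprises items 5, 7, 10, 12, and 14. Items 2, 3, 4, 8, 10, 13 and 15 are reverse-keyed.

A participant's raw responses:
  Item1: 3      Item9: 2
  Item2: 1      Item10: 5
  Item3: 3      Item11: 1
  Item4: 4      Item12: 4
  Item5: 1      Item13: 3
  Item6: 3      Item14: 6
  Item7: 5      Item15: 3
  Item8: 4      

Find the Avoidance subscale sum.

Avoidance items: 1, 6, 8, 9, 15.
Of these, items 8 & 15 are reverse-keyed; on a 1–6 scale, reversed = 7 − raw.
  item 1: 3
  item 6: 3
  item 8: 7 − 4 = 3
  item 9: 2
  item 15: 7 − 3 = 4
Sum = 3 + 3 + 3 + 2 + 4 = 15

15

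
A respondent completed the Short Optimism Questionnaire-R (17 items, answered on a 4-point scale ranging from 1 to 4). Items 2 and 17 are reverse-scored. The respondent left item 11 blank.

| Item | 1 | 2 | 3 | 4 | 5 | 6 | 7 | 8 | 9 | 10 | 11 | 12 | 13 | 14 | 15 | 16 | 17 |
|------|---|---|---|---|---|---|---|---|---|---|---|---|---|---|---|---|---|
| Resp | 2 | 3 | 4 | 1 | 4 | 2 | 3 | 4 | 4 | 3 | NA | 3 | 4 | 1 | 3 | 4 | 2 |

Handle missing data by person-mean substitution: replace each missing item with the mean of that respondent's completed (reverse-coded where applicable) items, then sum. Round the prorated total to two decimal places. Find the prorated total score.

Reverse-coded (reverse-coded value = 5 − response):
  item 2: 5 − 3 = 2
  item 17: 5 − 2 = 3
Completed scored items (16 of 17): 2, 2, 4, 1, 4, 2, 3, 4, 4, 3, 3, 4, 1, 3, 4, 3; sum = 47.
Person mean = 47 / 16 ≈ 2.9375
Prorated total = (47 / 16) × 17 = 49.94 (to 2 dp)

49.94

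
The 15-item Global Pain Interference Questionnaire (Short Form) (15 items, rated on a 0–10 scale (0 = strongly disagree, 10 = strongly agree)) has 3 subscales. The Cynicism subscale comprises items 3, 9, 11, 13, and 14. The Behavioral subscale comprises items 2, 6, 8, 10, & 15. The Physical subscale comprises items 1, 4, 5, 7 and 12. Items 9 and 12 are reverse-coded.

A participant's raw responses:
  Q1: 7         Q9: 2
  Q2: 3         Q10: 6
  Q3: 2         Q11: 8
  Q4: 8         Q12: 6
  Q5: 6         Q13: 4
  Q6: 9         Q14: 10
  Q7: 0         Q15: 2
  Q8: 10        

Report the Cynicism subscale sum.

Cynicism items: 3, 9, 11, 13, 14.
Of these, item 9 is reverse-coded; on a 0–10 scale, reversed = 10 − raw.
  item 3: 2
  item 9: 10 − 2 = 8
  item 11: 8
  item 13: 4
  item 14: 10
Sum = 2 + 8 + 8 + 4 + 10 = 32

32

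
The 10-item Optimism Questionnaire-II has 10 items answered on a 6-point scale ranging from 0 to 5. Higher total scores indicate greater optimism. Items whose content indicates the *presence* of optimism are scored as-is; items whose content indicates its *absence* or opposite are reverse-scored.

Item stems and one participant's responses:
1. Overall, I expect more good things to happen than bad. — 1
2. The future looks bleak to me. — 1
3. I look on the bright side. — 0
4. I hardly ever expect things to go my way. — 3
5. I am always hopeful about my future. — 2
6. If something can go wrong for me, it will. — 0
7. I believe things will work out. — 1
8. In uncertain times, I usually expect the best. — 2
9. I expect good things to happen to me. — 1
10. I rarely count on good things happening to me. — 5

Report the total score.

18

Items 2, 4, 6, 10 describe the absence/opposite of optimism → reverse-score.
reversed = (0+5) − raw = 5 − raw.
  item 1: 1
  item 2: 5 − 1 = 4
  item 3: 0
  item 4: 5 − 3 = 2
  item 5: 2
  item 6: 5 − 0 = 5
  item 7: 1
  item 8: 2
  item 9: 1
  item 10: 5 − 5 = 0
Total = 1 + 4 + 0 + 2 + 2 + 5 + 1 + 2 + 1 + 0 = 18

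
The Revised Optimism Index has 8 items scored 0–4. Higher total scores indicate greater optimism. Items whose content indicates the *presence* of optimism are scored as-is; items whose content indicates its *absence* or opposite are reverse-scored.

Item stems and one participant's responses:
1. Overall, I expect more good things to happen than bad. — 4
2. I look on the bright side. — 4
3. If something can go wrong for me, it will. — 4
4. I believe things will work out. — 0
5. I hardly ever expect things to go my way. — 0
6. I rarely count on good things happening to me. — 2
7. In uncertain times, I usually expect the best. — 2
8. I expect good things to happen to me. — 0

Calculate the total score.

16

Items 3, 5, 6 describe the absence/opposite of optimism → reverse-score.
reversed = (0+4) − raw = 4 − raw.
  item 1: 4
  item 2: 4
  item 3: 4 − 4 = 0
  item 4: 0
  item 5: 4 − 0 = 4
  item 6: 4 − 2 = 2
  item 7: 2
  item 8: 0
Total = 4 + 4 + 0 + 0 + 4 + 2 + 2 + 0 = 16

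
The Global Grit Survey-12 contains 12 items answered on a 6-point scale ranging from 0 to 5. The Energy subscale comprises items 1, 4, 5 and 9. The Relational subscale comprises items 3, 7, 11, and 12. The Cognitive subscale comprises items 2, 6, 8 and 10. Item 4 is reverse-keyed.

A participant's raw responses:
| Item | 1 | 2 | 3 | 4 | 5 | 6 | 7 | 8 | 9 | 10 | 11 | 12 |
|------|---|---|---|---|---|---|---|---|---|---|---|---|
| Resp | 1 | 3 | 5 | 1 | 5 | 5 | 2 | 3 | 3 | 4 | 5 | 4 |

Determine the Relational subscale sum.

16

Relational items: 3, 7, 11, 12.
  item 3: 5
  item 7: 2
  item 11: 5
  item 12: 4
Sum = 5 + 2 + 5 + 4 = 16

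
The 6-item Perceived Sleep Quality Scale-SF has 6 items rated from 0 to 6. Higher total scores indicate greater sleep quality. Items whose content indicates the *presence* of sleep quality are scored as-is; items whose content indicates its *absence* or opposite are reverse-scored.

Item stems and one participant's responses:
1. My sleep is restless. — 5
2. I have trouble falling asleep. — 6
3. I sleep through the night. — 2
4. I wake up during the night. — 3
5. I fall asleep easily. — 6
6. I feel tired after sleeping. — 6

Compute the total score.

12

Items 1, 2, 4, 6 describe the absence/opposite of sleep quality → reverse-score.
on a 0–6 scale, reversed = 6 − raw.
  item 1: 6 − 5 = 1
  item 2: 6 − 6 = 0
  item 3: 2
  item 4: 6 − 3 = 3
  item 5: 6
  item 6: 6 − 6 = 0
Total = 1 + 0 + 2 + 3 + 6 + 0 = 12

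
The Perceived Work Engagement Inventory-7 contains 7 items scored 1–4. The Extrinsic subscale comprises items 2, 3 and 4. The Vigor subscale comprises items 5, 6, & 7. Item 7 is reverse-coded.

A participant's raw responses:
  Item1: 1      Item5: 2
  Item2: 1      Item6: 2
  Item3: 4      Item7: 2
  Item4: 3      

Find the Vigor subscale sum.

Vigor items: 5, 6, 7.
Of these, item 7 is reverse-coded; on a 1–4 scale, reversed = 5 − raw.
  item 5: 2
  item 6: 2
  item 7: 5 − 2 = 3
Sum = 2 + 2 + 3 = 7

7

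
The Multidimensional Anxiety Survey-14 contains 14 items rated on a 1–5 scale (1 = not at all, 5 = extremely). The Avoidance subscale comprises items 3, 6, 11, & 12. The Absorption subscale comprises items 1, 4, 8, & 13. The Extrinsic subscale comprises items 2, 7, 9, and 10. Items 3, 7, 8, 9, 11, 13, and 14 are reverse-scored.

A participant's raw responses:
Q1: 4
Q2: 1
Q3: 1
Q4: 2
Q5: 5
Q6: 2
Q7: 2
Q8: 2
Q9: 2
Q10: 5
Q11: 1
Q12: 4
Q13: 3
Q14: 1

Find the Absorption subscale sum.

Absorption items: 1, 4, 8, 13.
Of these, items 8 & 13 are reverse-scored; reverse-coded value = 6 − response.
  item 1: 4
  item 4: 2
  item 8: 6 − 2 = 4
  item 13: 6 − 3 = 3
Sum = 4 + 2 + 4 + 3 = 13

13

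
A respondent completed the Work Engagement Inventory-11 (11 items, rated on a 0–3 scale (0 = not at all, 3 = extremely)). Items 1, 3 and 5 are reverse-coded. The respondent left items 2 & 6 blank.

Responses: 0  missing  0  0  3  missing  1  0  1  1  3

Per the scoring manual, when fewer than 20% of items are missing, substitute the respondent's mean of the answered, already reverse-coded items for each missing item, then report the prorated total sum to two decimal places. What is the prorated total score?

14.67

Reverse-coded (reverse-coded value = 3 − response):
  item 1: 3 − 0 = 3
  item 3: 3 − 0 = 3
  item 5: 3 − 3 = 0
Completed scored items (9 of 11): 3, 3, 0, 0, 1, 0, 1, 1, 3; sum = 12.
Person mean = 12 / 9 ≈ 1.3333
Prorated total = (12 / 9) × 11 = 14.67 (to 2 dp)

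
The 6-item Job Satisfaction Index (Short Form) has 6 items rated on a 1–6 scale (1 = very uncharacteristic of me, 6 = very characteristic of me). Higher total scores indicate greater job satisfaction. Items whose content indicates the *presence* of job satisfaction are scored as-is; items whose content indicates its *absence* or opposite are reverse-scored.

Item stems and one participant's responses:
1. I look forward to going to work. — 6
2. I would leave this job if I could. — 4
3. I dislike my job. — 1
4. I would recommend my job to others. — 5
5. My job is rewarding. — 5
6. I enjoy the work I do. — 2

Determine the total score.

Items 2, 3 describe the absence/opposite of job satisfaction → reverse-score.
on a 1–6 scale, reversed = 7 − raw.
  item 1: 6
  item 2: 7 − 4 = 3
  item 3: 7 − 1 = 6
  item 4: 5
  item 5: 5
  item 6: 2
Total = 6 + 3 + 6 + 5 + 5 + 2 = 27

27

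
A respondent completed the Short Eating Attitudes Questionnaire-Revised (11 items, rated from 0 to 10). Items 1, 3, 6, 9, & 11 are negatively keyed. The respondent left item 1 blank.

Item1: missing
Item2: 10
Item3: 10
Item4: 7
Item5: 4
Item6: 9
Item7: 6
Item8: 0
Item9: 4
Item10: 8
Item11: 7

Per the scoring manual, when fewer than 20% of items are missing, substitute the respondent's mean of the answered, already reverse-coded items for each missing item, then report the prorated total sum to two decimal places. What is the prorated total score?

Reverse-coded (reverse-coded value = 10 − response):
  item 3: 10 − 10 = 0
  item 6: 10 − 9 = 1
  item 9: 10 − 4 = 6
  item 11: 10 − 7 = 3
Completed scored items (10 of 11): 10, 0, 7, 4, 1, 6, 0, 6, 8, 3; sum = 45.
Person mean = 45 / 10 ≈ 4.5000
Prorated total = (45 / 10) × 11 = 49.50 (to 2 dp)

49.50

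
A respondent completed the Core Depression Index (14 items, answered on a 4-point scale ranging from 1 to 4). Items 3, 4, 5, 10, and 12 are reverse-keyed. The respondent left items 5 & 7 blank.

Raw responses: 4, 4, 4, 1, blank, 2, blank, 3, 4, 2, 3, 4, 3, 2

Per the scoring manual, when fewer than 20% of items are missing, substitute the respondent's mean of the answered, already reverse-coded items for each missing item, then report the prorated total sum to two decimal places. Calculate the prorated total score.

39.67

Reverse-coded (on a 1–4 scale, reversed = 5 − raw):
  item 3: 5 − 4 = 1
  item 4: 5 − 1 = 4
  item 10: 5 − 2 = 3
  item 12: 5 − 4 = 1
Completed scored items (12 of 14): 4, 4, 1, 4, 2, 3, 4, 3, 3, 1, 3, 2; sum = 34.
Person mean = 34 / 12 ≈ 2.8333
Prorated total = (34 / 12) × 14 = 39.67 (to 2 dp)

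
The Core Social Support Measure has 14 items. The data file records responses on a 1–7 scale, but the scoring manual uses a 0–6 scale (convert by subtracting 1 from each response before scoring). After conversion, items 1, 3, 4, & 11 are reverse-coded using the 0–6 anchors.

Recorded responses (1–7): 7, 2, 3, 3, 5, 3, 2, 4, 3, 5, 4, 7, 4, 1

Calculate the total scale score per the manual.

37

Convert to 0–6: 6, 1, 2, 2, 4, 2, 1, 3, 2, 4, 3, 6, 3, 0
Reverse-coded (reversed = (0+6) − raw = 6 − raw):
  item 1: 6 − 6 = 0
  item 3: 6 − 2 = 4
  item 4: 6 − 2 = 4
  item 11: 6 − 3 = 3
Scored: 0, 1, 4, 4, 4, 2, 1, 3, 2, 4, 3, 6, 3, 0
Total = 37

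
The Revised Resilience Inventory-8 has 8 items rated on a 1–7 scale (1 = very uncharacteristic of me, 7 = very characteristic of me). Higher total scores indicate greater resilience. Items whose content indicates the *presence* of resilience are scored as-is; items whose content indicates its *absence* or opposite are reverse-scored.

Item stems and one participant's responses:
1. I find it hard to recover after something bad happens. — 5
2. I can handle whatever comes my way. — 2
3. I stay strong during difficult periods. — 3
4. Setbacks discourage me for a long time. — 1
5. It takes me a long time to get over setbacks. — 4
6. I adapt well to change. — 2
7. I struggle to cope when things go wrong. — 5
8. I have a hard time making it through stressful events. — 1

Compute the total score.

Items 1, 4, 5, 7, 8 describe the absence/opposite of resilience → reverse-score.
on a 1–7 scale, reversed = 8 − raw.
  item 1: 8 − 5 = 3
  item 2: 2
  item 3: 3
  item 4: 8 − 1 = 7
  item 5: 8 − 4 = 4
  item 6: 2
  item 7: 8 − 5 = 3
  item 8: 8 − 1 = 7
Total = 3 + 2 + 3 + 7 + 4 + 2 + 3 + 7 = 31

31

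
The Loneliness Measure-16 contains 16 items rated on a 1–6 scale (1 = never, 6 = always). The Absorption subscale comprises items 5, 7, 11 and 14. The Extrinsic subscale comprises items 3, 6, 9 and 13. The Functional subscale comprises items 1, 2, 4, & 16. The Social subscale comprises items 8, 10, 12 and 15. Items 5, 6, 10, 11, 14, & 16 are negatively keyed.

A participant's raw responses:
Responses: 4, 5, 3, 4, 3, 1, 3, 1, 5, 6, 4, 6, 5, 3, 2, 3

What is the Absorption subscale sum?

14

Absorption items: 5, 7, 11, 14.
Of these, items 5, 11 and 14 are negatively keyed; reversed = (1+6) − raw = 7 − raw.
  item 5: 7 − 3 = 4
  item 7: 3
  item 11: 7 − 4 = 3
  item 14: 7 − 3 = 4
Sum = 4 + 3 + 3 + 4 = 14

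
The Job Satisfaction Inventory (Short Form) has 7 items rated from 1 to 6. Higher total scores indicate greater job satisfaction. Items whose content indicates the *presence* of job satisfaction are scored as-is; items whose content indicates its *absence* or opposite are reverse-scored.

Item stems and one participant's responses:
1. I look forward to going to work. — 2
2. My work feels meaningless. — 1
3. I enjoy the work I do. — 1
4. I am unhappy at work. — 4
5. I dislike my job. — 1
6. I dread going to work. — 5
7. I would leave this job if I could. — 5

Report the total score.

22

Items 2, 4, 5, 6, 7 describe the absence/opposite of job satisfaction → reverse-score.
reversed = (1+6) − raw = 7 − raw.
  item 1: 2
  item 2: 7 − 1 = 6
  item 3: 1
  item 4: 7 − 4 = 3
  item 5: 7 − 1 = 6
  item 6: 7 − 5 = 2
  item 7: 7 − 5 = 2
Total = 2 + 6 + 1 + 3 + 6 + 2 + 2 = 22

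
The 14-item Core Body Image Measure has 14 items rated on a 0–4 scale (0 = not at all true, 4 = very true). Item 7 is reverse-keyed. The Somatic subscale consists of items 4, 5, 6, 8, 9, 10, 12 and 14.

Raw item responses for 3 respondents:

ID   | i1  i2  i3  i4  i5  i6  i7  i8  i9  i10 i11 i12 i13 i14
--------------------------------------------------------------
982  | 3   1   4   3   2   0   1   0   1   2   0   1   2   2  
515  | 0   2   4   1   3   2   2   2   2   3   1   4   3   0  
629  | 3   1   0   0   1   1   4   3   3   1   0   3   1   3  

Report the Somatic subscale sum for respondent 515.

17

Respondent 515 raw: 0, 2, 4, 1, 3, 2, 2, 2, 2, 3, 1, 4, 3, 0.
Somatic items: 4, 5, 6, 8, 9, 10, 12, 14.
Reverse-coded (reverse-coded value = 4 − response):
  item 4: 1
  item 5: 3
  item 6: 2
  item 8: 2
  item 9: 2
  item 10: 3
  item 12: 4
  item 14: 0
Sum = 1 + 3 + 2 + 2 + 2 + 3 + 4 + 0 = 17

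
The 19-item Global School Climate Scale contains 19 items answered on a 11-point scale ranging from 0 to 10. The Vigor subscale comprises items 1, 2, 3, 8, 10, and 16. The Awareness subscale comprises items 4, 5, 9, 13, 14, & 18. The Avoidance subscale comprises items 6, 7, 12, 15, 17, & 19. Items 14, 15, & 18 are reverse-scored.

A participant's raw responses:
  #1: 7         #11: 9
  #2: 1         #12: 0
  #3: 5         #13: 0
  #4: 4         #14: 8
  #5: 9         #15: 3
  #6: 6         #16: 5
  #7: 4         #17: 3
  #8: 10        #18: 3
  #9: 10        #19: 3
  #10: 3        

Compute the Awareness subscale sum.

Awareness items: 4, 5, 9, 13, 14, 18.
Of these, items 14 & 18 are reverse-scored; reverse-coded value = 10 − response.
  item 4: 4
  item 5: 9
  item 9: 10
  item 13: 0
  item 14: 10 − 8 = 2
  item 18: 10 − 3 = 7
Sum = 4 + 9 + 10 + 0 + 2 + 7 = 32

32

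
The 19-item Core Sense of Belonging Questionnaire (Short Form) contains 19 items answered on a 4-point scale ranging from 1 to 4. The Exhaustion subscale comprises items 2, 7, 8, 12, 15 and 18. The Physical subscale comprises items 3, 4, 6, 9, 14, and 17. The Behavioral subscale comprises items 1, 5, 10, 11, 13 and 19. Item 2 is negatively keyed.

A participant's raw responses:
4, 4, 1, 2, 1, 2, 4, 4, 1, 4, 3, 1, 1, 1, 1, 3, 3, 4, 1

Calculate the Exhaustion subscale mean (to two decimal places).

2.50

Exhaustion items: 2, 7, 8, 12, 15, 18.
Of these, item 2 is negatively keyed; on a 1–4 scale, reversed = 5 − raw.
  item 2: 5 − 4 = 1
  item 7: 4
  item 8: 4
  item 12: 1
  item 15: 1
  item 18: 4
Sum = 1 + 4 + 4 + 1 + 1 + 4 = 15
Mean = 15 / 6 = 2.50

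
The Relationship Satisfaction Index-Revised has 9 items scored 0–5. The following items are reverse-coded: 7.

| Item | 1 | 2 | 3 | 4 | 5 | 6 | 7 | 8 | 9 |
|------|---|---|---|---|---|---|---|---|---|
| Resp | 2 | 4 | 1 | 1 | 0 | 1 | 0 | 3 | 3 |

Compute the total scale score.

20

Raw sum = 15. Reverse-coded items: 7; their raw sum = 0.
Each reversal replaces raw with 5 − raw, changing the total by 5 − 2·raw per item.
Total = 15 + 1·5 − 2·0 = 15 + 5 − 0 = 20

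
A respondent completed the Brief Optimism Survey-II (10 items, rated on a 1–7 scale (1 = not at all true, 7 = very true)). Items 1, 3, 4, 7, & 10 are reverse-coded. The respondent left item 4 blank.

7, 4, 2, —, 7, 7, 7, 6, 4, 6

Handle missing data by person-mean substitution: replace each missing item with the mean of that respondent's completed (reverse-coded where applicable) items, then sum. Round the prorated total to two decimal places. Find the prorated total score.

42.22

Reverse-coded (reverse-coded value = 8 − response):
  item 1: 8 − 7 = 1
  item 3: 8 − 2 = 6
  item 7: 8 − 7 = 1
  item 10: 8 − 6 = 2
Completed scored items (9 of 10): 1, 4, 6, 7, 7, 1, 6, 4, 2; sum = 38.
Person mean = 38 / 9 ≈ 4.2222
Prorated total = (38 / 9) × 10 = 42.22 (to 2 dp)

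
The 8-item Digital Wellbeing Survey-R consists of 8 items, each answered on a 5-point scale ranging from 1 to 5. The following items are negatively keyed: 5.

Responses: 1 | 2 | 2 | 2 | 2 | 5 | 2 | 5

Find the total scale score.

Reversing item 5 with 6 − raw:
Total = 1 + 2 + 2 + 2 + (6−2) + 5 + 2 + 5
      = 1 + 2 + 2 + 2 + 4 + 5 + 2 + 5 = 23

23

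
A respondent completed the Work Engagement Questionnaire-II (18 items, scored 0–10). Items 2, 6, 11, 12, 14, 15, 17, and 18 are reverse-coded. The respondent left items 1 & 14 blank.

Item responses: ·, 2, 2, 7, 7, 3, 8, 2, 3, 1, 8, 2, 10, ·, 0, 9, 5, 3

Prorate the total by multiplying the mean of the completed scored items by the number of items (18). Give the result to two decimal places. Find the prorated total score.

Reverse-coded (reversed = (0+10) − raw = 10 − raw):
  item 2: 10 − 2 = 8
  item 6: 10 − 3 = 7
  item 11: 10 − 8 = 2
  item 12: 10 − 2 = 8
  item 15: 10 − 0 = 10
  item 17: 10 − 5 = 5
  item 18: 10 − 3 = 7
Completed scored items (16 of 18): 8, 2, 7, 7, 7, 8, 2, 3, 1, 2, 8, 10, 10, 9, 5, 7; sum = 96.
Person mean = 96 / 16 ≈ 6.0000
Prorated total = (96 / 16) × 18 = 108.00 (to 2 dp)

108.00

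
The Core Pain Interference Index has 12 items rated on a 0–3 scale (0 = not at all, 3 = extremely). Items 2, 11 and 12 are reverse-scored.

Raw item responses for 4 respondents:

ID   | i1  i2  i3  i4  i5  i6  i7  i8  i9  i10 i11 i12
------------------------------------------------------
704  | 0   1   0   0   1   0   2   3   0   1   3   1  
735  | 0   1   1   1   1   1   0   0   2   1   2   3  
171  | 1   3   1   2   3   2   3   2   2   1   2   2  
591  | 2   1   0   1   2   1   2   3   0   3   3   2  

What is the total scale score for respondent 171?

Respondent 171 raw: 1, 3, 1, 2, 3, 2, 3, 2, 2, 1, 2, 2.
Reverse-coded (on a 0–3 scale, reversed = 3 − raw):
  item 1: 1
  item 2: 3 − 3 = 0
  item 3: 1
  item 4: 2
  item 5: 3
  item 6: 2
  item 7: 3
  item 8: 2
  item 9: 2
  item 10: 1
  item 11: 3 − 2 = 1
  item 12: 3 − 2 = 1
Sum = 1 + 0 + 1 + 2 + 3 + 2 + 3 + 2 + 2 + 1 + 1 + 1 = 19

19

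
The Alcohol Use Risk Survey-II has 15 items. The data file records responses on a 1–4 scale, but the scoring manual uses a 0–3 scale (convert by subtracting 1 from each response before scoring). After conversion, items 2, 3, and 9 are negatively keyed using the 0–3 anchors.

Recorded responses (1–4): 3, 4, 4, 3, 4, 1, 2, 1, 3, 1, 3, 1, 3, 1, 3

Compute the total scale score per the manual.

15

Convert to 0–3: 2, 3, 3, 2, 3, 0, 1, 0, 2, 0, 2, 0, 2, 0, 2
Reverse-coded (on a 0–3 scale, reversed = 3 − raw):
  item 2: 3 − 3 = 0
  item 3: 3 − 3 = 0
  item 9: 3 − 2 = 1
Scored: 2, 0, 0, 2, 3, 0, 1, 0, 1, 0, 2, 0, 2, 0, 2
Total = 15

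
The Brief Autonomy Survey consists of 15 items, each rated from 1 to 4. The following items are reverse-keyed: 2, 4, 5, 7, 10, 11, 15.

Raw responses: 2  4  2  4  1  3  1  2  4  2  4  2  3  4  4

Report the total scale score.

Reverse-keyed items use 5 − raw:
  item 2: 5 − 4 = 1
  item 4: 5 − 4 = 1
  item 5: 5 − 1 = 4
  item 7: 5 − 1 = 4
  item 10: 5 − 2 = 3
  item 11: 5 − 4 = 1
  item 15: 5 − 4 = 1
After reverse-coding: 2, 1, 2, 1, 4, 3, 4, 2, 4, 3, 1, 2, 3, 4, 1
Total = 2 + 1 + 2 + 1 + 4 + 3 + 4 + 2 + 4 + 3 + 1 + 2 + 3 + 4 + 1 = 37

37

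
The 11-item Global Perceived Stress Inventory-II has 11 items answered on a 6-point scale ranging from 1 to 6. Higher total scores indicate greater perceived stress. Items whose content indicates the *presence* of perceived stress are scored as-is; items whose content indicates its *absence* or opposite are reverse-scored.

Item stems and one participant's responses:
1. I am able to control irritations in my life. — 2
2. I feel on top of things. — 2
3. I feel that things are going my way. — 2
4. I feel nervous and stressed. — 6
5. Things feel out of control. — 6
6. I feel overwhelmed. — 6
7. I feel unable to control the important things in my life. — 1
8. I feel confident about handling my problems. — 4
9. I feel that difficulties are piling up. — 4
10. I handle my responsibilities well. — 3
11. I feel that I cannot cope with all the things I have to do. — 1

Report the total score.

Items 1, 2, 3, 8, 10 describe the absence/opposite of perceived stress → reverse-score.
on a 1–6 scale, reversed = 7 − raw.
  item 1: 7 − 2 = 5
  item 2: 7 − 2 = 5
  item 3: 7 − 2 = 5
  item 4: 6
  item 5: 6
  item 6: 6
  item 7: 1
  item 8: 7 − 4 = 3
  item 9: 4
  item 10: 7 − 3 = 4
  item 11: 1
Total = 5 + 5 + 5 + 6 + 6 + 6 + 1 + 3 + 4 + 4 + 1 = 46

46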